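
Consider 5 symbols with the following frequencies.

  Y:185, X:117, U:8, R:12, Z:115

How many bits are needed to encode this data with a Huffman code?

Build the Huffman tree bottom-up:
U(8) + R(12) → 20
20 + Z(115) → 135
X(117) + 135 → 252
Y(185) + 252 → 437
The encoded length is the sum of every internal node's weight: 20 + 135 + 252 + 437 = 844 bits.

844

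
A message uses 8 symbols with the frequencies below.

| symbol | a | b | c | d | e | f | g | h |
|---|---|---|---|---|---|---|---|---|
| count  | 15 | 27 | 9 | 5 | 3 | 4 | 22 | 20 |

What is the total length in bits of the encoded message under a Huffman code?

Greedily combine the two least-frequent nodes:
merge e(3) and f(4): 7
merge d(5) and 7: 12
merge c(9) and 12: 21
merge a(15) and h(20): 35
merge 21 and g(22): 43
merge b(27) and 35: 62
merge 43 and 62: 105
Total encoded bits = sum of merged weights = 7 + 12 + 21 + 35 + 43 + 62 + 105 = 285.

285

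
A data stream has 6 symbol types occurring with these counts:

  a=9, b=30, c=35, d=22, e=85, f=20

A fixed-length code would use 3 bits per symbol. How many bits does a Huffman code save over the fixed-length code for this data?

141

Fixed-length: 3 bits × 201 symbols = 603 bits.
Huffman merges:
a(9) + f(20) → 29
d(22) + 29 → 51
b(30) + c(35) → 65
51 + 65 → 116
e(85) + 116 → 201
Huffman total = 29 + 51 + 65 + 116 + 201 = 462 bits.
Saving = 603 − 462 = 141 bits.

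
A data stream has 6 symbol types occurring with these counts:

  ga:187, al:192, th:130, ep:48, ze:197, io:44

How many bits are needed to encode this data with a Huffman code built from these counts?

Build the Huffman tree bottom-up:
merge io(44) and ep(48): 92
merge 92 and th(130): 222
merge ga(187) and al(192): 379
merge ze(197) and 222: 419
merge 379 and 419: 798
The encoded length is the sum of every internal node's weight: 92 + 222 + 379 + 419 + 798 = 1910 bits.

1910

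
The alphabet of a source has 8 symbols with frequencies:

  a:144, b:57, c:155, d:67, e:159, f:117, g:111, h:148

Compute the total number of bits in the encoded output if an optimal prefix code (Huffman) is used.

2839

Greedily combine the two least-frequent nodes:
merge b(57) and d(67): 124
merge g(111) and f(117): 228
merge 124 and a(144): 268
merge h(148) and c(155): 303
merge e(159) and 228: 387
merge 268 and 303: 571
merge 387 and 571: 958
Total encoded bits = sum of merged weights = 124 + 228 + 268 + 303 + 387 + 571 + 958 = 2839.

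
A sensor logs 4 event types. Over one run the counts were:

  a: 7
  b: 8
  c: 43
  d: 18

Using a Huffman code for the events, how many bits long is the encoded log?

Merge the two smallest weights repeatedly:
combine a(7), b(8) → 15
combine 15, d(18) → 33
combine 33, c(43) → 76
Each symbol's bit-cost is frequency × depth; summing gives 124 bits (equivalently 15 + 33 + 76).

124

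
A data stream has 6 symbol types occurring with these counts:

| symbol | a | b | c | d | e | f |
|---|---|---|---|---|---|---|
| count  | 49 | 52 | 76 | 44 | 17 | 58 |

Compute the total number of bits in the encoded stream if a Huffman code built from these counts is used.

754

Build the Huffman tree bottom-up:
combine e(17), d(44) → 61
combine a(49), b(52) → 101
combine f(58), 61 → 119
combine c(76), 101 → 177
combine 119, 177 → 296
Total encoded bits = sum of merged weights = 61 + 101 + 119 + 177 + 296 = 754.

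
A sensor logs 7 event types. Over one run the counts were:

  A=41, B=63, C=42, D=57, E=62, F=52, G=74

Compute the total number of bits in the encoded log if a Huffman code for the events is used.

1099

Merge the two smallest weights repeatedly:
A(41) + C(42) → 83
F(52) + D(57) → 109
E(62) + B(63) → 125
G(74) + 83 → 157
109 + 125 → 234
157 + 234 → 391
The encoded length is the sum of every internal node's weight: 83 + 109 + 125 + 157 + 234 + 391 = 1099 bits.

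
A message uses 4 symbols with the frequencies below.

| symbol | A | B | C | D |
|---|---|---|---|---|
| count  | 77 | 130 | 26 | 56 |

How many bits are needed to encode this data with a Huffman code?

530

Build the Huffman tree bottom-up:
merge C(26) and D(56): 82
merge A(77) and 82: 159
merge B(130) and 159: 289
The encoded length is the sum of every internal node's weight: 82 + 159 + 289 = 530 bits.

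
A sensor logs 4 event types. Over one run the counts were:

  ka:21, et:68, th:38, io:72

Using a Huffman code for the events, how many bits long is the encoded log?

Merge the two smallest weights repeatedly:
merge ka(21) and th(38): 59
merge 59 and et(68): 127
merge io(72) and 127: 199
Each symbol's bit-cost is frequency × depth; summing gives 385 bits (equivalently 59 + 127 + 199).

385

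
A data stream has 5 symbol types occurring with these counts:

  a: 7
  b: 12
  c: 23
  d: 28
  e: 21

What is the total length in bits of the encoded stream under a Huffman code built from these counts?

Greedily combine the two least-frequent nodes:
merge a(7) and b(12): 19
merge 19 and e(21): 40
merge c(23) and d(28): 51
merge 40 and 51: 91
Each symbol's bit-cost is frequency × depth; summing gives 201 bits (equivalently 19 + 40 + 51 + 91).

201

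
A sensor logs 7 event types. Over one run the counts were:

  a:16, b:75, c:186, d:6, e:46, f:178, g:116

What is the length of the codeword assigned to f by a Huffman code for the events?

2

Build the tree from the bottom:
merge d(6) and a(16): 22
merge 22 and e(46): 68
merge 68 and b(75): 143
merge g(116) and 143: 259
merge f(178) and c(186): 364
merge 259 and 364: 623
The subtree containing f is merged 2 times, so code length = 2.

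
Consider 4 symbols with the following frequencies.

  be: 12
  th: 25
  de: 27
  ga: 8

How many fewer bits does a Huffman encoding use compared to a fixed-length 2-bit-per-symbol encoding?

7

Fixed-length: 2 bits × 72 symbols = 144 bits.
Huffman merges:
combine ga(8), be(12) → 20
combine 20, th(25) → 45
combine de(27), 45 → 72
Huffman total = 20 + 45 + 72 = 137 bits.
Saving = 144 − 137 = 7 bits.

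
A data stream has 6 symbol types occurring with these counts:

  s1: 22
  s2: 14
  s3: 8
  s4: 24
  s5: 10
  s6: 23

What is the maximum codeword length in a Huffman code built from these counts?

Merge the two lowest-weight nodes at each step:
s3(8) + s5(10) → 18
s2(14) + 18 → 32
s1(22) + s6(23) → 45
s4(24) + 32 → 56
45 + 56 → 101
The first pair merged (s3, s5) ends up deepest, at depth 4.

4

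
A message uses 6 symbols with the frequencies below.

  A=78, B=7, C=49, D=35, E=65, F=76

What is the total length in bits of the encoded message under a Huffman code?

753

Greedily combine the two least-frequent nodes:
merge B(7) and D(35): 42
merge 42 and C(49): 91
merge E(65) and F(76): 141
merge A(78) and 91: 169
merge 141 and 169: 310
The encoded length is the sum of every internal node's weight: 42 + 91 + 141 + 169 + 310 = 753 bits.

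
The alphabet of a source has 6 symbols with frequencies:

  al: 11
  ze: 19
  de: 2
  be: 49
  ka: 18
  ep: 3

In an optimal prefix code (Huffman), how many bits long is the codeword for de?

5

Build the tree from the bottom:
de(2) + ep(3) → 5
5 + al(11) → 16
16 + ka(18) → 34
ze(19) + 34 → 53
be(49) + 53 → 102
de sits 5 levels below the root, so its codeword is 5 bits.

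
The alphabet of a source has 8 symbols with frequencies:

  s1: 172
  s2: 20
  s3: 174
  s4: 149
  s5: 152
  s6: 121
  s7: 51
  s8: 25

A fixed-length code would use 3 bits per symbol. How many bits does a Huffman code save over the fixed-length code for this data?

Fixed-length: 3 bits × 864 symbols = 2592 bits.
Huffman merges:
combine s2(20), s8(25) → 45
combine 45, s7(51) → 96
combine 96, s6(121) → 217
combine s4(149), s5(152) → 301
combine s1(172), s3(174) → 346
combine 217, 301 → 518
combine 346, 518 → 864
Huffman total = 45 + 96 + 217 + 301 + 346 + 518 + 864 = 2387 bits.
Saving = 2592 − 2387 = 205 bits.

205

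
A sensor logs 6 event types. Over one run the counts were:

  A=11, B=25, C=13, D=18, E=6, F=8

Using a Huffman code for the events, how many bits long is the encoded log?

Greedily combine the two least-frequent nodes:
E(6) + F(8) → 14
A(11) + C(13) → 24
14 + D(18) → 32
24 + B(25) → 49
32 + 49 → 81
Total encoded bits = sum of merged weights = 14 + 24 + 32 + 49 + 81 = 200.

200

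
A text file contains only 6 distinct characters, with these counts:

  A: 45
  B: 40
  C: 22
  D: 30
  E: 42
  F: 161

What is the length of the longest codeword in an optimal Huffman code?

4

Merge the two lowest-weight nodes at each step:
C(22) + D(30) → 52
B(40) + E(42) → 82
A(45) + 52 → 97
82 + 97 → 179
F(161) + 179 → 340
Maximum depth reached is 4.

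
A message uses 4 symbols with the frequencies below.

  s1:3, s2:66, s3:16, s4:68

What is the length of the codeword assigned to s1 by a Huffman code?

Repeatedly merge the two smallest:
merge s1(3) and s3(16): 19
merge 19 and s2(66): 85
merge s4(68) and 85: 153
The subtree containing s1 is merged 3 times, so code length = 3.

3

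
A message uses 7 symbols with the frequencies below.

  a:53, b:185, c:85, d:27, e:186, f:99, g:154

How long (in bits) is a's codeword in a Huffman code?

Huffman merges, smallest pair first:
combine d(27), a(53) → 80
combine 80, c(85) → 165
combine f(99), g(154) → 253
combine 165, b(185) → 350
combine e(186), 253 → 439
combine 350, 439 → 789
a sits 4 levels below the root, so its codeword is 4 bits.

4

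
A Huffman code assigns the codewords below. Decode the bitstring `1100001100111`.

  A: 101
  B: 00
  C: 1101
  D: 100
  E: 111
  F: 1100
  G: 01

Read left to right; each codeword is recognised as soon as it completes (prefix code):
  1100→F | 00→B | 1100→F | 111→E
Decoded message: FBFE

FBFE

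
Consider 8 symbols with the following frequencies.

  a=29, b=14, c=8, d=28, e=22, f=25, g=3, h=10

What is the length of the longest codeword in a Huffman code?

5

Merge the two lowest-weight nodes at each step:
merge g(3) and c(8): 11
merge h(10) and 11: 21
merge b(14) and 21: 35
merge e(22) and f(25): 47
merge d(28) and a(29): 57
merge 35 and 47: 82
merge 57 and 82: 139
The first pair merged (g, c) ends up deepest, at depth 5.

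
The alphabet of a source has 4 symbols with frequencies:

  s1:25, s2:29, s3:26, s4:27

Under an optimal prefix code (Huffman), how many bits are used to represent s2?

2

Repeatedly merge the two smallest:
s1(25) + s3(26) → 51
s4(27) + s2(29) → 56
51 + 56 → 107
s2 sits 2 levels below the root, so its codeword is 2 bits.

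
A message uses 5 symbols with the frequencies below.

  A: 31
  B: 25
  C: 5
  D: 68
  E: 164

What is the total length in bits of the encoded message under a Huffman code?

Greedily combine the two least-frequent nodes:
combine C(5), B(25) → 30
combine 30, A(31) → 61
combine 61, D(68) → 129
combine 129, E(164) → 293
The encoded length is the sum of every internal node's weight: 30 + 61 + 129 + 293 = 513 bits.

513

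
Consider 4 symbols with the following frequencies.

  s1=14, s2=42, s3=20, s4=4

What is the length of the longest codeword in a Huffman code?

3

Merge the two lowest-weight nodes at each step:
s4(4) + s1(14) → 18
18 + s3(20) → 38
38 + s2(42) → 80
The rarest symbols sit at the bottom; the longest codeword is 3 bits.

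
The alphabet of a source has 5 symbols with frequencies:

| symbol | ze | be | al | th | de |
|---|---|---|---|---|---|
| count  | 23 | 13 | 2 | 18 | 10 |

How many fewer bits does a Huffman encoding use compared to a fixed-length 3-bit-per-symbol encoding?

Fixed-length: 3 bits × 66 symbols = 198 bits.
Huffman merges:
merge al(2) and de(10): 12
merge 12 and be(13): 25
merge th(18) and ze(23): 41
merge 25 and 41: 66
Huffman total = 12 + 25 + 41 + 66 = 144 bits.
Saving = 198 − 144 = 54 bits.

54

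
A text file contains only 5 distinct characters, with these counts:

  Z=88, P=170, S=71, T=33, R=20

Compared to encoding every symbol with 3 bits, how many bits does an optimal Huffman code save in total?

375

Fixed-length: 3 bits × 382 symbols = 1146 bits.
Huffman merges:
R(20) + T(33) → 53
53 + S(71) → 124
Z(88) + 124 → 212
P(170) + 212 → 382
Huffman total = 53 + 124 + 212 + 382 = 771 bits.
Saving = 1146 − 771 = 375 bits.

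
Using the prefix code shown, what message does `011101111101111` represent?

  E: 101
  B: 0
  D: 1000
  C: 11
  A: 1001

Read left to right; each codeword is recognised as soon as it completes (prefix code):
  0→B | 11→C | 101→E | 11→C | 11→C | 0→B | 11→C | 11→C
Decoded message: BCECCBCC

BCECCBCC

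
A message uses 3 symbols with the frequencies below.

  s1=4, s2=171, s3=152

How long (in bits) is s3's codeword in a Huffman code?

Repeatedly merge the two smallest:
combine s1(4), s3(152) → 156
combine 156, s2(171) → 327
The subtree containing s3 is merged 2 times, so code length = 2.

2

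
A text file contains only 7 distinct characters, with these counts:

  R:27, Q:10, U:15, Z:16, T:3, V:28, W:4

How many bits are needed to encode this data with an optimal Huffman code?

261

Greedily combine the two least-frequent nodes:
T(3) + W(4) → 7
7 + Q(10) → 17
U(15) + Z(16) → 31
17 + R(27) → 44
V(28) + 31 → 59
44 + 59 → 103
The encoded length is the sum of every internal node's weight: 7 + 17 + 31 + 44 + 59 + 103 = 261 bits.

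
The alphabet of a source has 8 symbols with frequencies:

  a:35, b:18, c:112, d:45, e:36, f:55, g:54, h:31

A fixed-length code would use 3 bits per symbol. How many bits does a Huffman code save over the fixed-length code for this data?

63

Fixed-length: 3 bits × 386 symbols = 1158 bits.
Huffman merges:
b(18) + h(31) → 49
a(35) + e(36) → 71
d(45) + 49 → 94
g(54) + f(55) → 109
71 + 94 → 165
109 + c(112) → 221
165 + 221 → 386
Huffman total = 49 + 71 + 94 + 109 + 165 + 221 + 386 = 1095 bits.
Saving = 1158 − 1095 = 63 bits.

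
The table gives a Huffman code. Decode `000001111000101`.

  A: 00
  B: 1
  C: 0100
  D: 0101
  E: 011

AAEBBAD

Read left to right; each codeword is recognised as soon as it completes (prefix code):
  00→A | 00→A | 011→E | 1→B | 1→B | 00→A | 0101→D
Decoded message: AAEBBAD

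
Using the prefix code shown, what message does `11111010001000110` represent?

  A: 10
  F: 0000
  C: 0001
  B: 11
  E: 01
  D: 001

BBAADCA

Read left to right; each codeword is recognised as soon as it completes (prefix code):
  11→B | 11→B | 10→A | 10→A | 001→D | 0001→C | 10→A
Decoded message: BBAADCA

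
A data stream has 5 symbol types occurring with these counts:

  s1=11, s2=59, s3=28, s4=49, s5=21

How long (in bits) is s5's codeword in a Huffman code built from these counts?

Huffman merges, smallest pair first:
combine s1(11), s5(21) → 32
combine s3(28), 32 → 60
combine s4(49), s2(59) → 108
combine 60, 108 → 168
s5 sits 3 levels below the root, so its codeword is 3 bits.

3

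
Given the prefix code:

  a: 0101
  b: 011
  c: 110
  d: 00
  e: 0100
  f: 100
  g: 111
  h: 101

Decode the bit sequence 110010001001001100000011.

Read left to right; each codeword is recognised as soon as it completes (prefix code):
  110→c | 0100→e | 0100→e | 100→f | 110→c | 00→d | 00→d | 011→b
Decoded message: ceefcddb

ceefcddb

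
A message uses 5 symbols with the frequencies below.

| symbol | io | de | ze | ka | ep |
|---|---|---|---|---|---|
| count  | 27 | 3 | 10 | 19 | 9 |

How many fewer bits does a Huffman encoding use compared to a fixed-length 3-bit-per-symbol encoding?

Fixed-length: 3 bits × 68 symbols = 204 bits.
Huffman merges:
de(3) + ep(9) → 12
ze(10) + 12 → 22
ka(19) + 22 → 41
io(27) + 41 → 68
Huffman total = 12 + 22 + 41 + 68 = 143 bits.
Saving = 204 − 143 = 61 bits.

61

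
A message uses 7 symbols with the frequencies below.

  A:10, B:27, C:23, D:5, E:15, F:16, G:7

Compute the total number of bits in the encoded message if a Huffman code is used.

Build the Huffman tree bottom-up:
D(5) + G(7) → 12
A(10) + 12 → 22
E(15) + F(16) → 31
22 + C(23) → 45
B(27) + 31 → 58
45 + 58 → 103
Total encoded bits = sum of merged weights = 12 + 22 + 31 + 45 + 58 + 103 = 271.

271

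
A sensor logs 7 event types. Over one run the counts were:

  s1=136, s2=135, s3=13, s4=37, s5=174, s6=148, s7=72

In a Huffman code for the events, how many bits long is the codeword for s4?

Build the tree from the bottom:
merge s3(13) and s4(37): 50
merge 50 and s7(72): 122
merge 122 and s2(135): 257
merge s1(136) and s6(148): 284
merge s5(174) and 257: 431
merge 284 and 431: 715
The subtree containing s4 is merged 5 times, so code length = 5.

5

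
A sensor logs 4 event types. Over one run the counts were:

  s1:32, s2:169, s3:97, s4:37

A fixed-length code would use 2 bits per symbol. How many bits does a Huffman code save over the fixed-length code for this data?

100

Fixed-length: 2 bits × 335 symbols = 670 bits.
Huffman merges:
combine s1(32), s4(37) → 69
combine 69, s3(97) → 166
combine 166, s2(169) → 335
Huffman total = 69 + 166 + 335 = 570 bits.
Saving = 670 − 570 = 100 bits.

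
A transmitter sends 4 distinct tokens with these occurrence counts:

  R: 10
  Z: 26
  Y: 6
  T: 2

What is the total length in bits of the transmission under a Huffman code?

70

Build the Huffman tree bottom-up:
T(2) + Y(6) → 8
8 + R(10) → 18
18 + Z(26) → 44
The encoded length is the sum of every internal node's weight: 8 + 18 + 44 = 70 bits.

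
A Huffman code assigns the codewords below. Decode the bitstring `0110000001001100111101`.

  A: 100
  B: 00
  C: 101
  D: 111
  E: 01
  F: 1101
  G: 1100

Read left to right; each codeword is recognised as soon as it completes (prefix code):
  01→E | 100→A | 00→B | 00→B | 100→A | 1100→G | 111→D | 101→C
Decoded message: EABBAGDC

EABBAGDC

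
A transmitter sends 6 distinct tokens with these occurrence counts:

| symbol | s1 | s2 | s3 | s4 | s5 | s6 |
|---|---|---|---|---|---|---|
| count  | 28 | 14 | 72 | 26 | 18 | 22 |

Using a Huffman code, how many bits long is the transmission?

Build the Huffman tree bottom-up:
combine s2(14), s5(18) → 32
combine s6(22), s4(26) → 48
combine s1(28), 32 → 60
combine 48, 60 → 108
combine s3(72), 108 → 180
Total encoded bits = sum of merged weights = 32 + 48 + 60 + 108 + 180 = 428.

428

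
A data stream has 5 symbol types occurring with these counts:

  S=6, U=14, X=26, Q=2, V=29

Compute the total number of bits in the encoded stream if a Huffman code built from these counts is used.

155

Build the Huffman tree bottom-up:
Q(2) + S(6) → 8
8 + U(14) → 22
22 + X(26) → 48
V(29) + 48 → 77
Each symbol's bit-cost is frequency × depth; summing gives 155 bits (equivalently 8 + 22 + 48 + 77).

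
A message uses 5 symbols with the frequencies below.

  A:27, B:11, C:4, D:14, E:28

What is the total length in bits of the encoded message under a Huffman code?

Greedily combine the two least-frequent nodes:
combine C(4), B(11) → 15
combine D(14), 15 → 29
combine A(27), E(28) → 55
combine 29, 55 → 84
Total encoded bits = sum of merged weights = 15 + 29 + 55 + 84 = 183.

183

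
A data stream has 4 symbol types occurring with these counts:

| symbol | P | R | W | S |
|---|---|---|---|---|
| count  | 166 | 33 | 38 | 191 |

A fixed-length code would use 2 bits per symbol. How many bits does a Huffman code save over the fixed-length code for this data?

120

Fixed-length: 2 bits × 428 symbols = 856 bits.
Huffman merges:
combine R(33), W(38) → 71
combine 71, P(166) → 237
combine S(191), 237 → 428
Huffman total = 71 + 237 + 428 = 736 bits.
Saving = 856 − 736 = 120 bits.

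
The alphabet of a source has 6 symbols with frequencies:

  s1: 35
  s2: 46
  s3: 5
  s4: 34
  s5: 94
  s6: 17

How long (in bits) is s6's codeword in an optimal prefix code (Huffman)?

Huffman merges, smallest pair first:
merge s3(5) and s6(17): 22
merge 22 and s4(34): 56
merge s1(35) and s2(46): 81
merge 56 and 81: 137
merge s5(94) and 137: 231
The subtree containing s6 is merged 4 times, so code length = 4.

4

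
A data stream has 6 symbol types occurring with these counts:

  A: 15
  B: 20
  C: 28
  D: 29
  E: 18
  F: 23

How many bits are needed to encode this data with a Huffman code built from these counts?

342

Merge the two smallest weights repeatedly:
combine A(15), E(18) → 33
combine B(20), F(23) → 43
combine C(28), D(29) → 57
combine 33, 43 → 76
combine 57, 76 → 133
Total encoded bits = sum of merged weights = 33 + 43 + 57 + 76 + 133 = 342.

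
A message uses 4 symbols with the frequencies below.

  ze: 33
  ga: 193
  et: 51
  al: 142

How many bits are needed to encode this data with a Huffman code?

729

Merge the two smallest weights repeatedly:
combine ze(33), et(51) → 84
combine 84, al(142) → 226
combine ga(193), 226 → 419
The encoded length is the sum of every internal node's weight: 84 + 226 + 419 = 729 bits.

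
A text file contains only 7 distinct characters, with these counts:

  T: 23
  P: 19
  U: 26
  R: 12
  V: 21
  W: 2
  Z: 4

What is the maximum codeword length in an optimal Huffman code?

5

Merge the two lowest-weight nodes at each step:
combine W(2), Z(4) → 6
combine 6, R(12) → 18
combine 18, P(19) → 37
combine V(21), T(23) → 44
combine U(26), 37 → 63
combine 44, 63 → 107
The rarest symbols sit at the bottom; the longest codeword is 5 bits.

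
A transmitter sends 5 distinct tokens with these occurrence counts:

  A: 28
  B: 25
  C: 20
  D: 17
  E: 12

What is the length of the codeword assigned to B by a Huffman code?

2

Repeatedly merge the two smallest:
E(12) + D(17) → 29
C(20) + B(25) → 45
A(28) + 29 → 57
45 + 57 → 102
B sits 2 levels below the root, so its codeword is 2 bits.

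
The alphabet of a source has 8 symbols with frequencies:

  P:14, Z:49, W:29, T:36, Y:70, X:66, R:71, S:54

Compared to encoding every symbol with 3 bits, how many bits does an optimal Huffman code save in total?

Fixed-length: 3 bits × 389 symbols = 1167 bits.
Huffman merges:
combine P(14), W(29) → 43
combine T(36), 43 → 79
combine Z(49), S(54) → 103
combine X(66), Y(70) → 136
combine R(71), 79 → 150
combine 103, 136 → 239
combine 150, 239 → 389
Huffman total = 43 + 79 + 103 + 136 + 150 + 239 + 389 = 1139 bits.
Saving = 1167 − 1139 = 28 bits.

28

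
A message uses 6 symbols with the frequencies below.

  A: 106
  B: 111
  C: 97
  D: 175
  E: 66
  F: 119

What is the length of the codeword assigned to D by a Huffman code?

2

Repeatedly merge the two smallest:
combine E(66), C(97) → 163
combine A(106), B(111) → 217
combine F(119), 163 → 282
combine D(175), 217 → 392
combine 282, 392 → 674
D's leaf is at depth 2, giving a 2-bit codeword.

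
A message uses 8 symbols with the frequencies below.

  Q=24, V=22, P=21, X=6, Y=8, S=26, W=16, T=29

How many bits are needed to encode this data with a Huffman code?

Merge the two smallest weights repeatedly:
combine X(6), Y(8) → 14
combine 14, W(16) → 30
combine P(21), V(22) → 43
combine Q(24), S(26) → 50
combine T(29), 30 → 59
combine 43, 50 → 93
combine 59, 93 → 152
Each symbol's bit-cost is frequency × depth; summing gives 441 bits (equivalently 14 + 30 + 43 + 50 + 59 + 93 + 152).

441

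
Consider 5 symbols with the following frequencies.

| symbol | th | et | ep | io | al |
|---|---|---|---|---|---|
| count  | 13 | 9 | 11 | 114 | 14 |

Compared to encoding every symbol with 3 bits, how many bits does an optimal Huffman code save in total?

Fixed-length: 3 bits × 161 symbols = 483 bits.
Huffman merges:
combine et(9), ep(11) → 20
combine th(13), al(14) → 27
combine 20, 27 → 47
combine 47, io(114) → 161
Huffman total = 20 + 27 + 47 + 161 = 255 bits.
Saving = 483 − 255 = 228 bits.

228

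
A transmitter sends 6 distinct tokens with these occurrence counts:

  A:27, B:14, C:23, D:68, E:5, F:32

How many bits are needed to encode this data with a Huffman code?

390

Greedily combine the two least-frequent nodes:
combine E(5), B(14) → 19
combine 19, C(23) → 42
combine A(27), F(32) → 59
combine 42, 59 → 101
combine D(68), 101 → 169
The encoded length is the sum of every internal node's weight: 19 + 42 + 59 + 101 + 169 = 390 bits.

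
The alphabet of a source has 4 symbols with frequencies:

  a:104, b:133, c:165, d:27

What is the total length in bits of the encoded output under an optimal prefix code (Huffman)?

824

Merge the two smallest weights repeatedly:
merge d(27) and a(104): 131
merge 131 and b(133): 264
merge c(165) and 264: 429
Total encoded bits = sum of merged weights = 131 + 264 + 429 = 824.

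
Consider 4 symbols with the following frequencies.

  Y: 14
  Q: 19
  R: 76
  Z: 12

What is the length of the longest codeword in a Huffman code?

Merge the two lowest-weight nodes at each step:
combine Z(12), Y(14) → 26
combine Q(19), 26 → 45
combine 45, R(76) → 121
The rarest symbols sit at the bottom; the longest codeword is 3 bits.

3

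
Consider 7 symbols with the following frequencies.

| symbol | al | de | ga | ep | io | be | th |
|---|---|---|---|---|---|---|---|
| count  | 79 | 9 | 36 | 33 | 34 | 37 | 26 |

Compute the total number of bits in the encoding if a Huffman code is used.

681

Build the Huffman tree bottom-up:
de(9) + th(26) → 35
ep(33) + io(34) → 67
35 + ga(36) → 71
be(37) + 67 → 104
71 + al(79) → 150
104 + 150 → 254
Total encoded bits = sum of merged weights = 35 + 67 + 71 + 104 + 150 + 254 = 681.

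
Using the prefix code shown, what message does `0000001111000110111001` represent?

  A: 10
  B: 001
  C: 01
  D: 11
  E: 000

Read left to right; each codeword is recognised as soon as it completes (prefix code):
  000→E | 000→E | 11→D | 11→D | 000→E | 11→D | 01→C | 11→D | 001→B
Decoded message: EEDDEDCDB

EEDDEDCDB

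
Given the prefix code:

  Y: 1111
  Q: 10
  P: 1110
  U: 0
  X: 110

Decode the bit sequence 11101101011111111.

PXQYY

Read left to right; each codeword is recognised as soon as it completes (prefix code):
  1110→P | 110→X | 10→Q | 1111→Y | 1111→Y
Decoded message: PXQYY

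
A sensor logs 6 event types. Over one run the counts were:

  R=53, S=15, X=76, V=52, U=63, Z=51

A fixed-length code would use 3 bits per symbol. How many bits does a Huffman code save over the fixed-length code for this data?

Fixed-length: 3 bits × 310 symbols = 930 bits.
Huffman merges:
merge S(15) and Z(51): 66
merge V(52) and R(53): 105
merge U(63) and 66: 129
merge X(76) and 105: 181
merge 129 and 181: 310
Huffman total = 66 + 105 + 129 + 181 + 310 = 791 bits.
Saving = 930 − 791 = 139 bits.

139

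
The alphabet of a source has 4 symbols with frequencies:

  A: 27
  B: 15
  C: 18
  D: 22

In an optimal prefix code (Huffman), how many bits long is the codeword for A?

Huffman merges, smallest pair first:
merge B(15) and C(18): 33
merge D(22) and A(27): 49
merge 33 and 49: 82
The subtree containing A is merged 2 times, so code length = 2.

2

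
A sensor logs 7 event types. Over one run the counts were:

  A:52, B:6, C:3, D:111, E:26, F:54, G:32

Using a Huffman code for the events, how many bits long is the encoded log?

Build the Huffman tree bottom-up:
merge C(3) and B(6): 9
merge 9 and E(26): 35
merge G(32) and 35: 67
merge A(52) and F(54): 106
merge 67 and 106: 173
merge D(111) and 173: 284
Each symbol's bit-cost is frequency × depth; summing gives 674 bits (equivalently 9 + 35 + 67 + 106 + 173 + 284).

674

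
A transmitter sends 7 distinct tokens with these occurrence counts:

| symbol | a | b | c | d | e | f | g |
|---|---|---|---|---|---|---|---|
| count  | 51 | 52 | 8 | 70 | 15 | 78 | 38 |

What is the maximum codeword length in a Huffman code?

Merge the two lowest-weight nodes at each step:
merge c(8) and e(15): 23
merge 23 and g(38): 61
merge a(51) and b(52): 103
merge 61 and d(70): 131
merge f(78) and 103: 181
merge 131 and 181: 312
The rarest symbols sit at the bottom; the longest codeword is 4 bits.

4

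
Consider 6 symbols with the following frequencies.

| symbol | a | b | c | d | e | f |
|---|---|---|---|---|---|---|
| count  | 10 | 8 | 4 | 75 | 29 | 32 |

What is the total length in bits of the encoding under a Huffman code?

Build the Huffman tree bottom-up:
c(4) + b(8) → 12
a(10) + 12 → 22
22 + e(29) → 51
f(32) + 51 → 83
d(75) + 83 → 158
The encoded length is the sum of every internal node's weight: 12 + 22 + 51 + 83 + 158 = 326 bits.

326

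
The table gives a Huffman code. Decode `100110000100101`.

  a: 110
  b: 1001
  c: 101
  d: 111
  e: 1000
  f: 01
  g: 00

Read left to right; each codeword is recognised as soon as it completes (prefix code):
  1001→b | 1000→e | 01→f | 00→g | 101→c
Decoded message: befgc

befgc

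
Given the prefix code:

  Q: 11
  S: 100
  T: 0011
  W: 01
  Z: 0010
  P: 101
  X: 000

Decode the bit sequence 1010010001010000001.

PZZSXW

Read left to right; each codeword is recognised as soon as it completes (prefix code):
  101→P | 0010→Z | 0010→Z | 100→S | 000→X | 01→W
Decoded message: PZZSXW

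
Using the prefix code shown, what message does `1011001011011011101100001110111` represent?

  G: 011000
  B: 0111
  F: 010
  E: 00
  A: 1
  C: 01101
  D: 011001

Read left to right; each codeword is recognised as soon as it completes (prefix code):
  1→A | 011001→D | 01101→C | 1→A | 0111→B | 011000→G | 0111→B | 0111→B
Decoded message: ADCABGBB

ADCABGBB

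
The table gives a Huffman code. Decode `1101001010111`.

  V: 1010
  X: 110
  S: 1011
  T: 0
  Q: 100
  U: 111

Read left to right; each codeword is recognised as soon as it completes (prefix code):
  110→X | 100→Q | 1010→V | 111→U
Decoded message: XQVU

XQVU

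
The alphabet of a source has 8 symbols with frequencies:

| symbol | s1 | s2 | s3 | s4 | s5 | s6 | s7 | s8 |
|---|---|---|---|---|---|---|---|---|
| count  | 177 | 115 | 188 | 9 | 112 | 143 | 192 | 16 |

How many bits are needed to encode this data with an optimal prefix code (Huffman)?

2638

Merge the two smallest weights repeatedly:
combine s4(9), s8(16) → 25
combine 25, s5(112) → 137
combine s2(115), 137 → 252
combine s6(143), s1(177) → 320
combine s3(188), s7(192) → 380
combine 252, 320 → 572
combine 380, 572 → 952
Each symbol's bit-cost is frequency × depth; summing gives 2638 bits (equivalently 25 + 137 + 252 + 320 + 380 + 572 + 952).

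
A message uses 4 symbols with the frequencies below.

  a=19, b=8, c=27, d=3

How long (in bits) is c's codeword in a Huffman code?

1

Build the tree from the bottom:
combine d(3), b(8) → 11
combine 11, a(19) → 30
combine c(27), 30 → 57
c sits one level below the root: a 1-bit codeword.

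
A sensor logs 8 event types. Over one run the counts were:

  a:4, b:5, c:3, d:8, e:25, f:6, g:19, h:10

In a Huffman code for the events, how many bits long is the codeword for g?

2

Huffman merges, smallest pair first:
merge c(3) and a(4): 7
merge b(5) and f(6): 11
merge 7 and d(8): 15
merge h(10) and 11: 21
merge 15 and g(19): 34
merge 21 and e(25): 46
merge 34 and 46: 80
g's leaf is at depth 2, giving a 2-bit codeword.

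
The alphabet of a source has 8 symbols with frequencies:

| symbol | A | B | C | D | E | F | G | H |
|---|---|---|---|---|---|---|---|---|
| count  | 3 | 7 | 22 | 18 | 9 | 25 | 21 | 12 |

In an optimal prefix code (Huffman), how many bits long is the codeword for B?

Repeatedly merge the two smallest:
A(3) + B(7) → 10
E(9) + 10 → 19
H(12) + D(18) → 30
19 + G(21) → 40
C(22) + F(25) → 47
30 + 40 → 70
47 + 70 → 117
B sits 5 levels below the root, so its codeword is 5 bits.

5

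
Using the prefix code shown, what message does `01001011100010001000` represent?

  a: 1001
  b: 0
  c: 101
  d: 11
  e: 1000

babdeee

Read left to right; each codeword is recognised as soon as it completes (prefix code):
  0→b | 1001→a | 0→b | 11→d | 1000→e | 1000→e | 1000→e
Decoded message: babdeee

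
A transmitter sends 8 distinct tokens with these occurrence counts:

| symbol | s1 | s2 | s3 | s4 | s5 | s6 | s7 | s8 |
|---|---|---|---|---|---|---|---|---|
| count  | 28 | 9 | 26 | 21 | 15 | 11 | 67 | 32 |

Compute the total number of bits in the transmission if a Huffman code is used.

580

Greedily combine the two least-frequent nodes:
merge s2(9) and s6(11): 20
merge s5(15) and 20: 35
merge s4(21) and s3(26): 47
merge s1(28) and s8(32): 60
merge 35 and 47: 82
merge 60 and s7(67): 127
merge 82 and 127: 209
The encoded length is the sum of every internal node's weight: 20 + 35 + 47 + 60 + 82 + 127 + 209 = 580 bits.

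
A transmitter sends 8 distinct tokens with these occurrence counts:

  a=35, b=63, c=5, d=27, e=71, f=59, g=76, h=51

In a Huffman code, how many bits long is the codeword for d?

Huffman merges, smallest pair first:
c(5) + d(27) → 32
32 + a(35) → 67
h(51) + f(59) → 110
b(63) + 67 → 130
e(71) + g(76) → 147
110 + 130 → 240
147 + 240 → 387
d's leaf is at depth 5, giving a 5-bit codeword.

5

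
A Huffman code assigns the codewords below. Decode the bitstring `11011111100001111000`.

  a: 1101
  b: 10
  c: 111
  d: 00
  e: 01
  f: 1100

Read left to right; each codeword is recognised as soon as it completes (prefix code):
  1101→a | 111→c | 1100→f | 00→d | 111→c | 10→b | 00→d
Decoded message: acfdcbd

acfdcbd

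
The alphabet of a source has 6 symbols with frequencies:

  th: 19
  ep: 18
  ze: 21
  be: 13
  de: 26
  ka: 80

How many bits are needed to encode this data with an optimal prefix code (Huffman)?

Greedily combine the two least-frequent nodes:
be(13) + ep(18) → 31
th(19) + ze(21) → 40
de(26) + 31 → 57
40 + 57 → 97
ka(80) + 97 → 177
The encoded length is the sum of every internal node's weight: 31 + 40 + 57 + 97 + 177 = 402 bits.

402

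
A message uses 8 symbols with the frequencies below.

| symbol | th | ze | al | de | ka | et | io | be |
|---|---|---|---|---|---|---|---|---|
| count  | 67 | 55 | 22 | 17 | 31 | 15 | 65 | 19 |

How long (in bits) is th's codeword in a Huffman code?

Repeatedly merge the two smallest:
merge et(15) and de(17): 32
merge be(19) and al(22): 41
merge ka(31) and 32: 63
merge 41 and ze(55): 96
merge 63 and io(65): 128
merge th(67) and 96: 163
merge 128 and 163: 291
The subtree containing th is merged 2 times, so code length = 2.

2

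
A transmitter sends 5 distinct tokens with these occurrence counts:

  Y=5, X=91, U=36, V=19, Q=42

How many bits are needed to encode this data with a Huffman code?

379

Greedily combine the two least-frequent nodes:
Y(5) + V(19) → 24
24 + U(36) → 60
Q(42) + 60 → 102
X(91) + 102 → 193
Each symbol's bit-cost is frequency × depth; summing gives 379 bits (equivalently 24 + 60 + 102 + 193).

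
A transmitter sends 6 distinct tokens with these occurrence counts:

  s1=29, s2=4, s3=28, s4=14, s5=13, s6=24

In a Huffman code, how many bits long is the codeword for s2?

4

Huffman merges, smallest pair first:
combine s2(4), s5(13) → 17
combine s4(14), 17 → 31
combine s6(24), s3(28) → 52
combine s1(29), 31 → 60
combine 52, 60 → 112
The subtree containing s2 is merged 4 times, so code length = 4.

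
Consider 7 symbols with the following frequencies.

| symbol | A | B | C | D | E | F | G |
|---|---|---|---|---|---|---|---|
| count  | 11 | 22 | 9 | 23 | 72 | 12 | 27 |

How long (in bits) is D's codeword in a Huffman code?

3

Build the tree from the bottom:
C(9) + A(11) → 20
F(12) + 20 → 32
B(22) + D(23) → 45
G(27) + 32 → 59
45 + 59 → 104
E(72) + 104 → 176
D's leaf is at depth 3, giving a 3-bit codeword.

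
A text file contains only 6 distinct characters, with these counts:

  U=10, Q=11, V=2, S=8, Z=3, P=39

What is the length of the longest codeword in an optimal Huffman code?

4

Merge the two lowest-weight nodes at each step:
V(2) + Z(3) → 5
5 + S(8) → 13
U(10) + Q(11) → 21
13 + 21 → 34
34 + P(39) → 73
The rarest symbols sit at the bottom; the longest codeword is 4 bits.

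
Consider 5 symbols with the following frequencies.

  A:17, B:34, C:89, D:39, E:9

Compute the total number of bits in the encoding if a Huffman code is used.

373

Greedily combine the two least-frequent nodes:
E(9) + A(17) → 26
26 + B(34) → 60
D(39) + 60 → 99
C(89) + 99 → 188
Each symbol's bit-cost is frequency × depth; summing gives 373 bits (equivalently 26 + 60 + 99 + 188).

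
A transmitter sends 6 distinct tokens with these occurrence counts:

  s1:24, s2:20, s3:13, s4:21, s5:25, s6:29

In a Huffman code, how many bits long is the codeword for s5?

2

Build the tree from the bottom:
merge s3(13) and s2(20): 33
merge s4(21) and s1(24): 45
merge s5(25) and s6(29): 54
merge 33 and 45: 78
merge 54 and 78: 132
The subtree containing s5 is merged 2 times, so code length = 2.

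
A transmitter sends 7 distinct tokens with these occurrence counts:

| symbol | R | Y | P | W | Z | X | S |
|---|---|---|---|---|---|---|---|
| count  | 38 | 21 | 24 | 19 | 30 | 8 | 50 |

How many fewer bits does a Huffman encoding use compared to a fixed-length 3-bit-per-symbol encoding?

Fixed-length: 3 bits × 190 symbols = 570 bits.
Huffman merges:
merge X(8) and W(19): 27
merge Y(21) and P(24): 45
merge 27 and Z(30): 57
merge R(38) and 45: 83
merge S(50) and 57: 107
merge 83 and 107: 190
Huffman total = 27 + 45 + 57 + 83 + 107 + 190 = 509 bits.
Saving = 570 − 509 = 61 bits.

61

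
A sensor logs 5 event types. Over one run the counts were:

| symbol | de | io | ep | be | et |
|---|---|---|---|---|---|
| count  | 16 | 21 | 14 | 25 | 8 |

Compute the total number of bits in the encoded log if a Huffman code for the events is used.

190

Greedily combine the two least-frequent nodes:
merge et(8) and ep(14): 22
merge de(16) and io(21): 37
merge 22 and be(25): 47
merge 37 and 47: 84
Each symbol's bit-cost is frequency × depth; summing gives 190 bits (equivalently 22 + 37 + 47 + 84).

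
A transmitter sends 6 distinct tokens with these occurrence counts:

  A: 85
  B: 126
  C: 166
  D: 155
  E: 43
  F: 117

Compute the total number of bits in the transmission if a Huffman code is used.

1755

Greedily combine the two least-frequent nodes:
combine E(43), A(85) → 128
combine F(117), B(126) → 243
combine 128, D(155) → 283
combine C(166), 243 → 409
combine 283, 409 → 692
Total encoded bits = sum of merged weights = 128 + 243 + 283 + 409 + 692 = 1755.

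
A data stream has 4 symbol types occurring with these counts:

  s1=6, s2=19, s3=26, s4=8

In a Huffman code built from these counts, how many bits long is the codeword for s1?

3

Huffman merges, smallest pair first:
s1(6) + s4(8) → 14
14 + s2(19) → 33
s3(26) + 33 → 59
The subtree containing s1 is merged 3 times, so code length = 3.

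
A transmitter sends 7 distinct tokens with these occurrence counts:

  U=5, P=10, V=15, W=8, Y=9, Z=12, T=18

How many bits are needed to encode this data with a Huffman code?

211

Merge the two smallest weights repeatedly:
combine U(5), W(8) → 13
combine Y(9), P(10) → 19
combine Z(12), 13 → 25
combine V(15), T(18) → 33
combine 19, 25 → 44
combine 33, 44 → 77
Each symbol's bit-cost is frequency × depth; summing gives 211 bits (equivalently 13 + 19 + 25 + 33 + 44 + 77).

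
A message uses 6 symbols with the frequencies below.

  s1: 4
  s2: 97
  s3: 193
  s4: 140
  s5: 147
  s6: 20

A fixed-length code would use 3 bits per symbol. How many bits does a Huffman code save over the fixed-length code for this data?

456

Fixed-length: 3 bits × 601 symbols = 1803 bits.
Huffman merges:
merge s1(4) and s6(20): 24
merge 24 and s2(97): 121
merge 121 and s4(140): 261
merge s5(147) and s3(193): 340
merge 261 and 340: 601
Huffman total = 24 + 121 + 261 + 340 + 601 = 1347 bits.
Saving = 1803 − 1347 = 456 bits.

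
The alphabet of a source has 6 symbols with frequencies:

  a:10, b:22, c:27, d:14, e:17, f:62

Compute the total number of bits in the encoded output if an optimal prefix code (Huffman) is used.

356

Greedily combine the two least-frequent nodes:
merge a(10) and d(14): 24
merge e(17) and b(22): 39
merge 24 and c(27): 51
merge 39 and 51: 90
merge f(62) and 90: 152
Total encoded bits = sum of merged weights = 24 + 39 + 51 + 90 + 152 = 356.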